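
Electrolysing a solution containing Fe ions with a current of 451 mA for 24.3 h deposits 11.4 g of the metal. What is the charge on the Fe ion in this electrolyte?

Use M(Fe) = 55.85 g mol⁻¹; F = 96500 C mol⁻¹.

Q = I·t = 0.4510 A × 87480 s = 39450 C, so n(e⁻) = 39450/96500 = 0.4088 mol.
n(Fe) deposited = 11.4 / 55.85 = 0.2041 mol.
Electrons per atom = n(e⁻)/n(Fe) = 0.4088 / 0.2041 = 2.00 ≈ 2, so the ion is Fe²⁺.

+2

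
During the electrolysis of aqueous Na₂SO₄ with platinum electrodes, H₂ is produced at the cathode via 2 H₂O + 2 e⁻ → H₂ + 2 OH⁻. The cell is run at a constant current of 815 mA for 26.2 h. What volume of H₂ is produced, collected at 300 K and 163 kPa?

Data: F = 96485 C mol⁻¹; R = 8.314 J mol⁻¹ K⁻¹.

6.10 L

Q = I·t = 0.8150 A × 94320 s = 76870 C.
n(e⁻) = Q/F = 76870 / 96485 = 0.7967 mol.
2 electrons are transferred per H₂ molecule, so n(H₂) = 0.7967 / 2 = 0.3984 mol.
V = nRT/P = (0.3984 × 8.314 × 300) / (163 × 10³ Pa) = 0.00610 m³ = 6.10 L.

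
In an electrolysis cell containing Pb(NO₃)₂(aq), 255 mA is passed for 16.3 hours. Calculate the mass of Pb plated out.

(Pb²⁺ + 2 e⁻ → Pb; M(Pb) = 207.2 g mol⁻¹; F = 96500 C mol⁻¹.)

Q = I·t = 0.2550 A × 58680 s = 14960 C.
n(e⁻) = Q/F = 14960 / 96500 = 0.1551 mol.
Pb²⁺ + 2 e⁻ → Pb, so n(Pb) = n(e⁻)/2 = 0.07753 mol.
m = n·M = 0.07753 × 207.2 = 16.1 g.

16.1 g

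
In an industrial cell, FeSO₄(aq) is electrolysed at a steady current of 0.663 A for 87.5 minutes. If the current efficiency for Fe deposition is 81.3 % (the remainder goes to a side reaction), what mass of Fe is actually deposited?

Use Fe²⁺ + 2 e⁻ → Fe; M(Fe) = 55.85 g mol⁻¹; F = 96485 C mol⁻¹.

Q = I·t = 0.6630 × 5250.0 = 3481 C.
n(e⁻) = 3481/96485 = 0.03608 mol; theoretically n(Fe) = 0.03608/2 = 0.01804 mol, m_theo = 1.007 g.
At 81.3 % efficiency, m_actual = 0.813 × 1.007 = 0.819 g.

0.819 g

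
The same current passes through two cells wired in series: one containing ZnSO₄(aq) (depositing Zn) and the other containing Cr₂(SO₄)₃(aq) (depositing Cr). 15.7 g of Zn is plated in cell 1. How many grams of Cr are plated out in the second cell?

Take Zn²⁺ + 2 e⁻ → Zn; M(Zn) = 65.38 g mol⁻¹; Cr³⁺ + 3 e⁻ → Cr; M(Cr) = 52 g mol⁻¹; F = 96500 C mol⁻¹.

n(Zn) = 15.7 / 65.38 = 0.2401 mol.
Since Zn²⁺ + 2 e⁻ → Zn, n(e⁻) passed = 2 × 0.2401 = 0.4803 mol.
Cells in series carry the same charge, so the same 0.4803 mol of electrons passes through cell 2.
Cr³⁺ + 3 e⁻ → Cr, so n(Cr) = 0.4803 / 3 = 0.1601 mol.
m(Cr) = 0.1601 × 52 = 8.32 g.

8.32 g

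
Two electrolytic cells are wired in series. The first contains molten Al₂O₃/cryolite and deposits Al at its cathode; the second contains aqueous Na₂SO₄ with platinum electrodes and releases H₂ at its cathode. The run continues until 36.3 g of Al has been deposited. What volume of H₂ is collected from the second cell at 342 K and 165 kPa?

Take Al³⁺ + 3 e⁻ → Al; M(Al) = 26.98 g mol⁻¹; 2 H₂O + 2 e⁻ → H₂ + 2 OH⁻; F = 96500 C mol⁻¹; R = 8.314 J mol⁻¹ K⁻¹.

n(Al) = 36.3 / 26.98 = 1.345 mol, so n(e⁻) = 3 × 1.345 = 4.036 mol.
The cells are in series, so the same 4.036 mol of electrons passes through the second cell.
2 H₂O + 2 e⁻ → H₂ + 2 OH⁻ — 2 mol e⁻ per mol H₂, so n(H₂) = 4.036/2 = 2.018 mol.
V = nRT/P = (2.018 × 8.314 × 342) / (165 × 10³) = 0.0348 m³ = 34.8 L.

34.8 L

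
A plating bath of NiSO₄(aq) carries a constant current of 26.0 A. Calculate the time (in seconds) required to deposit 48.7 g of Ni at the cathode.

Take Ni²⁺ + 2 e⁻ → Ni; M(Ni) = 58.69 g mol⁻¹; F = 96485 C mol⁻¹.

6160 s

n(Ni) = m/M = 48.7 / 58.69 = 0.8298 mol.
Each Ni atom requires 2 electrons, so n(e⁻) = 2 × 0.8298 = 1.660 mol.
Q = n(e⁻)·F = 1.660 × 96485 = 160100 C.
t = Q/I = 160100 / 26.00 A = 6159 s.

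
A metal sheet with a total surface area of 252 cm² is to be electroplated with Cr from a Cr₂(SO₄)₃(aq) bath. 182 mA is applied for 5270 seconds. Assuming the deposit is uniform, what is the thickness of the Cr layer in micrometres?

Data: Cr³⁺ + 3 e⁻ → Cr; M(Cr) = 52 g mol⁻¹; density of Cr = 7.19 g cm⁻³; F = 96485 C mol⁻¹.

0.951 μm

Q = I·t = 0.1820 × 5270.0 = 959.1 C; n(e⁻) = 0.009941 mol.
n(Cr) = n(e⁻)/3 = 0.003314 mol, so m = 0.003314 × 52 = 0.1723 g.
Volume = m/ρ = 0.1723 / 7.19 = 0.02396 cm³.
Thickness = V/A = 0.02396 / 252 = 9.51 × 10⁻⁵ cm = 0.951 μm.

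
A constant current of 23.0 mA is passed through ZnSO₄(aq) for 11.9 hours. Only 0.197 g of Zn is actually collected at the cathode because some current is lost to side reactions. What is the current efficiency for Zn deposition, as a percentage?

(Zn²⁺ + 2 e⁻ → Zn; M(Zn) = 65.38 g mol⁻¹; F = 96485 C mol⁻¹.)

59.0 %

Q = I·t = 0.02300 × 42840 = 985.3 C; n(e⁻) = 985.3/96485 = 0.01021 mol.
Theoretical n(Zn) = n(e⁻)/2 = 0.005106 mol, i.e. m_theo = 0.005106 × 65.38 = 0.3338 g.
Efficiency = m_actual / m_theo = 0.197 / 0.3338 = 59.0 %.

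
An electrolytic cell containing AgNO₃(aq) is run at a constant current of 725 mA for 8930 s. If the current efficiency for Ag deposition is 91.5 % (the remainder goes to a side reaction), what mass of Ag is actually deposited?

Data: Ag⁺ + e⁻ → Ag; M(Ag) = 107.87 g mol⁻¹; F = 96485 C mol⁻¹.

Q = I·t = 0.7250 × 8930.0 = 6474 C.
n(e⁻) = 6474/96485 = 0.06710 mol; theoretically n(Ag) = 0.06710/1 = 0.06710 mol, m_theo = 7.238 g.
At 91.5 % efficiency, m_actual = 0.915 × 7.238 = 6.62 g.

6.62 g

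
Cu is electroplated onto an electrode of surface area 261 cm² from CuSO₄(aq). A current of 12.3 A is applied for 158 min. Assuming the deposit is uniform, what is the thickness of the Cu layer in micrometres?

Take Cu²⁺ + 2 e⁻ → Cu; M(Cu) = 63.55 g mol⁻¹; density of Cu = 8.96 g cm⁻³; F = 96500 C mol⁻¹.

164 μm

Q = I·t = 12.30 × 9480.0 = 116600 C; n(e⁻) = 1.208 mol.
n(Cu) = n(e⁻)/2 = 0.6042 mol, so m = 0.6042 × 63.55 = 38.39 g.
Volume = m/ρ = 38.39 / 8.96 = 4.285 cm³.
Thickness = V/A = 4.285 / 261 = 0.0164 cm = 164 μm.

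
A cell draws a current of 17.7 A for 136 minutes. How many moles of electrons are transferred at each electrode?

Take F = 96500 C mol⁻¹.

1.50 mol

Q = I·t = 17.70 A × 8160.0 s = 144400 C.
n(e⁻) = Q/F = 144400 / 96500 = 1.50 mol.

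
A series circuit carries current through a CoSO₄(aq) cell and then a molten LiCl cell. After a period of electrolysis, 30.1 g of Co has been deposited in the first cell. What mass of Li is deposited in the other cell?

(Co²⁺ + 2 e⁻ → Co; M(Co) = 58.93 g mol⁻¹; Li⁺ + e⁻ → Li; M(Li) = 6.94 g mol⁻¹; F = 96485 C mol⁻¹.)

n(Co) = 30.1 / 58.93 = 0.5108 mol.
Since Co²⁺ + 2 e⁻ → Co, n(e⁻) passed = 2 × 0.5108 = 1.022 mol.
Cells in series carry the same charge, so the same 1.022 mol of electrons passes through cell 2.
Li⁺ + e⁻ → Li, so n(Li) = 1.022 / 1 = 1.022 mol.
m(Li) = 1.022 × 6.94 = 7.09 g.

7.09 g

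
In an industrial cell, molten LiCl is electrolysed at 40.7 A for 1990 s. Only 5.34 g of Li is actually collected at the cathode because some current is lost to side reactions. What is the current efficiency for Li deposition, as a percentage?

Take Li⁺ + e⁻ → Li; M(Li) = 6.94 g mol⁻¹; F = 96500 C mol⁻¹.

Q = I·t = 40.70 × 1990.0 = 80990 C; n(e⁻) = 80990/96500 = 0.8393 mol.
Theoretical n(Li) = n(e⁻)/1 = 0.8393 mol, i.e. m_theo = 0.8393 × 6.94 = 5.825 g.
Efficiency = m_actual / m_theo = 5.34 / 5.825 = 91.7 %.

91.7 %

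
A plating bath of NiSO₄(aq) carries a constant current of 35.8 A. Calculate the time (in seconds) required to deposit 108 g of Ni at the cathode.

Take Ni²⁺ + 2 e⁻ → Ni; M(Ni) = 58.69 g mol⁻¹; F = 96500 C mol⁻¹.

9920 s

n(Ni) = m/M = 108 / 58.69 = 1.840 mol.
Each Ni atom requires 2 electrons, so n(e⁻) = 2 × 1.840 = 3.680 mol.
Q = n(e⁻)·F = 3.680 × 96500 = 355200 C.
t = Q/I = 355200 / 35.80 A = 9921 s.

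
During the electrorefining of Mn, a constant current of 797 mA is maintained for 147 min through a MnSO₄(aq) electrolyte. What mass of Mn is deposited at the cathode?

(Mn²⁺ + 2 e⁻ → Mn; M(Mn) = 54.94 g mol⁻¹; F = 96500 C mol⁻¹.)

Q = I·t = 0.7970 A × 8820.0 s = 7030 C.
n(e⁻) = Q/F = 7030 / 96500 = 0.07284 mol.
Mn²⁺ + 2 e⁻ → Mn, so n(Mn) = n(e⁻)/2 = 0.03642 mol.
m = n·M = 0.03642 × 54.94 = 2.00 g.

2.00 g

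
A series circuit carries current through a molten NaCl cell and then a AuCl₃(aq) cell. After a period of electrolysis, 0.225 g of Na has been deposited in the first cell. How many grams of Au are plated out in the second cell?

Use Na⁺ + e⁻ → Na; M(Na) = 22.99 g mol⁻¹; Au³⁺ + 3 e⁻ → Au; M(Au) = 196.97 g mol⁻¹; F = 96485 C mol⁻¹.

0.643 g

n(Na) = 0.225 / 22.99 = 0.009787 mol.
Since Na⁺ + e⁻ → Na, n(e⁻) passed = 1 × 0.009787 = 0.009787 mol.
Cells in series carry the same charge, so the same 0.009787 mol of electrons passes through cell 2.
Au³⁺ + 3 e⁻ → Au, so n(Au) = 0.009787 / 3 = 0.003262 mol.
m(Au) = 0.003262 × 196.97 = 0.643 g.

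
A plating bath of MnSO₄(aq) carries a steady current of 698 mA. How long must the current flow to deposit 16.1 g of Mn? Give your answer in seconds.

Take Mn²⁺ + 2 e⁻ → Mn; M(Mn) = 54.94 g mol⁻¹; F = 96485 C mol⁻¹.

n(Mn) = m/M = 16.1 / 54.94 = 0.2930 mol.
Each Mn atom requires 2 electrons, so n(e⁻) = 2 × 0.2930 = 0.5861 mol.
Q = n(e⁻)·F = 0.5861 × 96485 = 56550 C.
t = Q/I = 56550 / 0.6980 A = 81020 s.

81000 s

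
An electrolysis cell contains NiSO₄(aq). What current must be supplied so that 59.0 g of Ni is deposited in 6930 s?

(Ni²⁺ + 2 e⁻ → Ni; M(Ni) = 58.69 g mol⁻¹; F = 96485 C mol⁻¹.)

n(Ni) = 59.0 / 58.69 = 1.005 mol.
n(e⁻) = 2 × 1.005 = 2.011 mol.
Q = n(e⁻)·F = 2.011 × 96485 = 194000 C.
I = Q/t = 194000 / 6930.0 s = 28.0 A.

28.0 A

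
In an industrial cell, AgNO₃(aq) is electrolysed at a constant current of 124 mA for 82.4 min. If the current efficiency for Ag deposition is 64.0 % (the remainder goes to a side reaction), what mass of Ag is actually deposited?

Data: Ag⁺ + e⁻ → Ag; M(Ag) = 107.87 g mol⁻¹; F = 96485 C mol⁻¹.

0.439 g

Q = I·t = 0.1240 × 4944.0 = 613.1 C.
n(e⁻) = 613.1/96485 = 0.006354 mol; theoretically n(Ag) = 0.006354/1 = 0.006354 mol, m_theo = 0.6854 g.
At 64.0 % efficiency, m_actual = 0.640 × 0.6854 = 0.439 g.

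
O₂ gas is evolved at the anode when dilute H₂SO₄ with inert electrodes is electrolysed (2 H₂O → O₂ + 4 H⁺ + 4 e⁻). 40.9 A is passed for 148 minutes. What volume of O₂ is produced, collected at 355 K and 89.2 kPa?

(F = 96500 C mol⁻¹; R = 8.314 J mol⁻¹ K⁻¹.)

Q = I·t = 40.90 A × 8880.0 s = 363200 C.
n(e⁻) = Q/F = 363200 / 96500 = 3.764 mol.
4 electrons are transferred per O₂ molecule, so n(O₂) = 3.764 / 4 = 0.9409 mol.
V = nRT/P = (0.9409 × 8.314 × 355) / (89.2 × 10³ Pa) = 0.0311 m³ = 31.1 L.

31.1 L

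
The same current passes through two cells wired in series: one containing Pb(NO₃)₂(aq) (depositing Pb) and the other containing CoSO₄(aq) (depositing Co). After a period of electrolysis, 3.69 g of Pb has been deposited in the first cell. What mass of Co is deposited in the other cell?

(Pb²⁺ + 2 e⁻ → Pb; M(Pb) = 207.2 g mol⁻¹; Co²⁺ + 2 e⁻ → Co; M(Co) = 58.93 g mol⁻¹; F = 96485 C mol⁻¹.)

n(Pb) = 3.69 / 207.2 = 0.01781 mol.
Since Pb²⁺ + 2 e⁻ → Pb, n(e⁻) passed = 2 × 0.01781 = 0.03562 mol.
Cells in series carry the same charge, so the same 0.03562 mol of electrons passes through cell 2.
Co²⁺ + 2 e⁻ → Co, so n(Co) = 0.03562 / 2 = 0.01781 mol.
m(Co) = 0.01781 × 58.93 = 1.05 g.

1.05 g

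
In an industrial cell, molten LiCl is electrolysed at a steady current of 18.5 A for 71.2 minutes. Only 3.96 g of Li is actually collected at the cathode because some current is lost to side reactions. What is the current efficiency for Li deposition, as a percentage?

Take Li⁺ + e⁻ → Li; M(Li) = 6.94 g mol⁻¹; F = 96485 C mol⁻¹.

Q = I·t = 18.50 × 4272.0 = 79030 C; n(e⁻) = 79030/96485 = 0.8191 mol.
Theoretical n(Li) = n(e⁻)/1 = 0.8191 mol, i.e. m_theo = 0.8191 × 6.94 = 5.685 g.
Efficiency = m_actual / m_theo = 3.96 / 5.685 = 69.7 %.

69.7 %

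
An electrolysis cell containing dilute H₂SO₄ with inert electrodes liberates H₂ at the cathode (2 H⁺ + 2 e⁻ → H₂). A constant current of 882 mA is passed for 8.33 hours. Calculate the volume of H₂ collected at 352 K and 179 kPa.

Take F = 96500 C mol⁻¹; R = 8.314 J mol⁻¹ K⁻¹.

2.24 L

Q = I·t = 0.8820 A × 29988 s = 26450 C.
n(e⁻) = Q/F = 26450 / 96500 = 0.2741 mol.
2 electrons are transferred per H₂ molecule, so n(H₂) = 0.2741 / 2 = 0.1370 mol.
V = nRT/P = (0.1370 × 8.314 × 352) / (179 × 10³ Pa) = 0.00224 m³ = 2.24 L.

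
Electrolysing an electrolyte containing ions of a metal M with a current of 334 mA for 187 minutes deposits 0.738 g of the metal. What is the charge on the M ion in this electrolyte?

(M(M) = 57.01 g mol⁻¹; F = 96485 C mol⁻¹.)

+3

Q = I·t = 0.3340 A × 11220 s = 3747 C, so n(e⁻) = 3747/96485 = 0.03884 mol.
n(M) deposited = 0.738 / 57.01 = 0.01295 mol.
Electrons per atom = n(e⁻)/n(M) = 0.03884 / 0.01295 = 3.00 ≈ 3, so the ion is M³⁺.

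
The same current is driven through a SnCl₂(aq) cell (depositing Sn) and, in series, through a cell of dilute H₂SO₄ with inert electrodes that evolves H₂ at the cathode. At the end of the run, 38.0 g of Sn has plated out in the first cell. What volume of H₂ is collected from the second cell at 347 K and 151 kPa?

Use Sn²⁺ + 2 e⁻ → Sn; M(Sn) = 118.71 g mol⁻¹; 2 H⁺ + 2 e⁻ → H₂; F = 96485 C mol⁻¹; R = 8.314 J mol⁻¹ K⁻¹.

6.12 L

n(Sn) = 38.0 / 118.71 = 0.3201 mol, so n(e⁻) = 2 × 0.3201 = 0.6402 mol.
The cells are in series, so the same 0.6402 mol of electrons passes through the second cell.
2 H⁺ + 2 e⁻ → H₂ — 2 mol e⁻ per mol H₂, so n(H₂) = 0.6402/2 = 0.3201 mol.
V = nRT/P = (0.3201 × 8.314 × 347) / (151 × 10³) = 0.00612 m³ = 6.12 L.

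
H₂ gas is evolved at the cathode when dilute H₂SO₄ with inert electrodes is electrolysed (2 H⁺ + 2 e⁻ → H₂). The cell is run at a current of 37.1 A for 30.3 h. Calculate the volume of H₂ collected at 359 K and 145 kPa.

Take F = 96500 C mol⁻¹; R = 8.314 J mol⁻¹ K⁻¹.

432 L

Q = I·t = 37.10 A × 109080 s = 4047000 C.
n(e⁻) = Q/F = 4047000 / 96500 = 41.94 mol.
2 electrons are transferred per H₂ molecule, so n(H₂) = 41.94 / 2 = 20.97 mol.
V = nRT/P = (20.97 × 8.314 × 359) / (145 × 10³ Pa) = 0.432 m³ = 432 L.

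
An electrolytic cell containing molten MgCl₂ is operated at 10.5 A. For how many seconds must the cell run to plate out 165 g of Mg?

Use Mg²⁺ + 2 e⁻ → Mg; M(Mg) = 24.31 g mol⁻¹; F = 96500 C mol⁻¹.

n(Mg) = m/M = 165 / 24.31 = 6.787 mol.
Each Mg atom requires 2 electrons, so n(e⁻) = 2 × 6.787 = 13.57 mol.
Q = n(e⁻)·F = 13.57 × 96500 = 1310000 C.
t = Q/I = 1310000 / 10.50 A = 124800 s.

1.25 × 10⁵ s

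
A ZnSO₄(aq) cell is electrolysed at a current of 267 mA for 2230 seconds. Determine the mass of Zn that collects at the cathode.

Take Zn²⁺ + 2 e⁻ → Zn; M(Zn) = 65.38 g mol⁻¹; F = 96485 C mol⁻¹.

0.202 g

Q = I·t = 0.2670 A × 2230.0 s = 595.4 C.
n(e⁻) = Q/F = 595.4 / 96485 = 0.006171 mol.
Zn²⁺ + 2 e⁻ → Zn, so n(Zn) = n(e⁻)/2 = 0.003086 mol.
m = n·M = 0.003086 × 65.38 = 0.202 g.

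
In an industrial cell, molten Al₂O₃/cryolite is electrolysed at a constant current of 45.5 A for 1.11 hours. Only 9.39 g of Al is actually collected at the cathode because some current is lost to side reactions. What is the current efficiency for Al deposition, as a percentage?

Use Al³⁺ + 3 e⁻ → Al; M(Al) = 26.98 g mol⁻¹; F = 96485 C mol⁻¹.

55.4 %

Q = I·t = 45.50 × 3996.0 = 181800 C; n(e⁻) = 181800/96485 = 1.884 mol.
Theoretical n(Al) = n(e⁻)/3 = 0.6281 mol, i.e. m_theo = 0.6281 × 26.98 = 16.95 g.
Efficiency = m_actual / m_theo = 9.39 / 16.95 = 55.4 %.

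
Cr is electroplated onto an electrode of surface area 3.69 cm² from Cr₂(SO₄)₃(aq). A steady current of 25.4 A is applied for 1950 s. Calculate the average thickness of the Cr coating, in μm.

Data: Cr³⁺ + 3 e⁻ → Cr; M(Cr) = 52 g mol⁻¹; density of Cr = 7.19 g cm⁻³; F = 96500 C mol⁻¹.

Q = I·t = 25.40 × 1950.0 = 49530 C; n(e⁻) = 0.5133 mol.
n(Cr) = n(e⁻)/3 = 0.1711 mol, so m = 0.1711 × 52 = 8.897 g.
Volume = m/ρ = 8.897 / 7.19 = 1.237 cm³.
Thickness = V/A = 1.237 / 3.69 = 0.335 cm = 3350 μm.

3350 μm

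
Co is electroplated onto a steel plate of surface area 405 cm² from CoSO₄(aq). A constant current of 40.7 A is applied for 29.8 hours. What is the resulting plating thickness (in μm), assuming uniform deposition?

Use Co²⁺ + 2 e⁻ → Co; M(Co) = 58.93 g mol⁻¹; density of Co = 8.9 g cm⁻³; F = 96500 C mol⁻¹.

Q = I·t = 40.70 × 107280 = 4366000 C; n(e⁻) = 45.25 mol.
n(Co) = n(e⁻)/2 = 22.62 mol, so m = 22.62 × 58.93 = 1333 g.
Volume = m/ρ = 1333 / 8.9 = 149.8 cm³.
Thickness = V/A = 149.8 / 405 = 0.370 cm = 3700 μm.

3700 μm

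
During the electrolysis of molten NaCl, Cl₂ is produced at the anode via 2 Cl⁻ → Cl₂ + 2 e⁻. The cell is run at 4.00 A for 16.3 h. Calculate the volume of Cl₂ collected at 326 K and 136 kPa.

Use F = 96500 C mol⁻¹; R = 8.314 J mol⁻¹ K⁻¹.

24.2 L

Q = I·t = 4.000 A × 58680 s = 234700 C.
n(e⁻) = Q/F = 234700 / 96500 = 2.432 mol.
2 electrons are transferred per Cl₂ molecule, so n(Cl₂) = 2.432 / 2 = 1.216 mol.
V = nRT/P = (1.216 × 8.314 × 326) / (136 × 10³ Pa) = 0.0242 m³ = 24.2 L.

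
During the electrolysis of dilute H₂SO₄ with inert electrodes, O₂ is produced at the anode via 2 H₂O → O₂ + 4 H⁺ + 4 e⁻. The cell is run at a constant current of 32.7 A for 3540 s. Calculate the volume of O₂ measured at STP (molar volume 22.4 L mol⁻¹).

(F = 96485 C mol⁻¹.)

6.72 L

Q = I·t = 32.70 A × 3540.0 s = 115800 C.
n(e⁻) = Q/F = 115800 / 96485 = 1.200 mol.
4 electrons are transferred per O₂ molecule, so n(O₂) = 1.200 / 4 = 0.2999 mol.
V = n × V_m = 0.2999 × 22.4 = 6.72 L.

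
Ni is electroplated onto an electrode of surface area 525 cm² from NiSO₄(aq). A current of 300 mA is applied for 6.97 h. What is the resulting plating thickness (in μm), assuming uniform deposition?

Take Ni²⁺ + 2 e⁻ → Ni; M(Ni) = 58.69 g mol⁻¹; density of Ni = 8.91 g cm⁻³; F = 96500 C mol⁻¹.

4.89 μm

Q = I·t = 0.3000 × 25092 = 7528 C; n(e⁻) = 0.07801 mol.
n(Ni) = n(e⁻)/2 = 0.03900 mol, so m = 0.03900 × 58.69 = 2.289 g.
Volume = m/ρ = 2.289 / 8.91 = 0.2569 cm³.
Thickness = V/A = 0.2569 / 525 = 4.89 × 10⁻⁴ cm = 4.89 μm.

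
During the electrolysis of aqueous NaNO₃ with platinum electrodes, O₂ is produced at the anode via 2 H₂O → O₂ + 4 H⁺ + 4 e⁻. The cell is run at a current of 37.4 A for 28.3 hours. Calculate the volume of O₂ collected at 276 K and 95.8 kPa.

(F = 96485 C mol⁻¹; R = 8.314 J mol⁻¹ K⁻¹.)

Q = I·t = 37.40 A × 101880 s = 3810000 C.
n(e⁻) = Q/F = 3810000 / 96485 = 39.49 mol.
4 electrons are transferred per O₂ molecule, so n(O₂) = 39.49 / 4 = 9.873 mol.
V = nRT/P = (9.873 × 8.314 × 276) / (95.8 × 10³ Pa) = 0.236 m³ = 236 L.

236 L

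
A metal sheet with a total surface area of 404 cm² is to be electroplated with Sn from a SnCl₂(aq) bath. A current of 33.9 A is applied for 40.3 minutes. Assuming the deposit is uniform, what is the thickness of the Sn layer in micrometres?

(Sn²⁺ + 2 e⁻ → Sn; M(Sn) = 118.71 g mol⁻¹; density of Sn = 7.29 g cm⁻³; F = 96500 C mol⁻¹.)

Q = I·t = 33.90 × 2418.0 = 81970 C; n(e⁻) = 0.8494 mol.
n(Sn) = n(e⁻)/2 = 0.4247 mol, so m = 0.4247 × 118.71 = 50.42 g.
Volume = m/ρ = 50.42 / 7.29 = 6.916 cm³.
Thickness = V/A = 6.916 / 404 = 0.0171 cm = 171 μm.

171 μm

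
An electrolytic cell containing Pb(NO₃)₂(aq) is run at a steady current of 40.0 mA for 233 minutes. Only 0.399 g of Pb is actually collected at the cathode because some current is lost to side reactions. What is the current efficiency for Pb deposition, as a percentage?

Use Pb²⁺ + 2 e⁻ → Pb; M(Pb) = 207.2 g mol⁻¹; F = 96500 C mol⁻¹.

Q = I·t = 0.04000 × 13980 = 559.2 C; n(e⁻) = 559.2/96500 = 0.005795 mol.
Theoretical n(Pb) = n(e⁻)/2 = 0.002897 mol, i.e. m_theo = 0.002897 × 207.2 = 0.6003 g.
Efficiency = m_actual / m_theo = 0.399 / 0.6003 = 66.5 %.

66.5 %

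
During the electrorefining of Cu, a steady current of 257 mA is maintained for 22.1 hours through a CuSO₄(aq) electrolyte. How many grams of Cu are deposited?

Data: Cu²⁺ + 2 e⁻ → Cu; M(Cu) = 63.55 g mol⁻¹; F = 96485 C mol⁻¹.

Q = I·t = 0.2570 A × 79560 s = 20450 C.
n(e⁻) = Q/F = 20450 / 96485 = 0.2119 mol.
Cu²⁺ + 2 e⁻ → Cu, so n(Cu) = n(e⁻)/2 = 0.1060 mol.
m = n·M = 0.1060 × 63.55 = 6.73 g.

6.73 g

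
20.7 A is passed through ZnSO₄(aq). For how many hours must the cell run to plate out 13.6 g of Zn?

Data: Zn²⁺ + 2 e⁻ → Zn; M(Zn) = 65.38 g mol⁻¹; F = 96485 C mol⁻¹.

0.539 h

n(Zn) = m/M = 13.6 / 65.38 = 0.2080 mol.
Each Zn atom requires 2 electrons, so n(e⁻) = 2 × 0.2080 = 0.4160 mol.
Q = n(e⁻)·F = 0.4160 × 96485 = 40140 C.
t = Q/I = 40140 / 20.70 A = 1939 s = 0.539 h.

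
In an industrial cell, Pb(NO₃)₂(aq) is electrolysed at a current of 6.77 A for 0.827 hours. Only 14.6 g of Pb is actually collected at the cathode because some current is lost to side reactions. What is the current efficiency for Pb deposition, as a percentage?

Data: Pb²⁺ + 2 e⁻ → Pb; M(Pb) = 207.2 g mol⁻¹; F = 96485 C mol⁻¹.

67.5 %

Q = I·t = 6.770 × 2977.2 = 20160 C; n(e⁻) = 20160/96485 = 0.2089 mol.
Theoretical n(Pb) = n(e⁻)/2 = 0.1044 mol, i.e. m_theo = 0.1044 × 207.2 = 21.64 g.
Efficiency = m_actual / m_theo = 14.6 / 21.64 = 67.5 %.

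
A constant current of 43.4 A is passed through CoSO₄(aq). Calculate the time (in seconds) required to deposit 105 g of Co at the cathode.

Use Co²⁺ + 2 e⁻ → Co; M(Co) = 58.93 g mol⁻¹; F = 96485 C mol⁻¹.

7920 s

n(Co) = m/M = 105 / 58.93 = 1.782 mol.
Each Co atom requires 2 electrons, so n(e⁻) = 2 × 1.782 = 3.564 mol.
Q = n(e⁻)·F = 3.564 × 96485 = 343800 C.
t = Q/I = 343800 / 43.40 A = 7922 s.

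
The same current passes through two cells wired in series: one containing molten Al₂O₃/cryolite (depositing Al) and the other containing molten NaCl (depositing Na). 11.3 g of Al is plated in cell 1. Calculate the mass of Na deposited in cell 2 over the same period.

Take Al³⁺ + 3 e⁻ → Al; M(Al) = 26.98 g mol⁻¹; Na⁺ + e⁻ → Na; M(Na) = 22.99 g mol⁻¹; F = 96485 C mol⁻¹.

n(Al) = 11.3 / 26.98 = 0.4188 mol.
Since Al³⁺ + 3 e⁻ → Al, n(e⁻) passed = 3 × 0.4188 = 1.256 mol.
Cells in series carry the same charge, so the same 1.256 mol of electrons passes through cell 2.
Na⁺ + e⁻ → Na, so n(Na) = 1.256 / 1 = 1.256 mol.
m(Na) = 1.256 × 22.99 = 28.9 g.

28.9 g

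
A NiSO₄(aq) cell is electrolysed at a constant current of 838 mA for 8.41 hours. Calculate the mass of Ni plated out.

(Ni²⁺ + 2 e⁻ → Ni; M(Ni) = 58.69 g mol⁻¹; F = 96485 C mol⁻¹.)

Q = I·t = 0.8380 A × 30276 s = 25370 C.
n(e⁻) = Q/F = 25370 / 96485 = 0.2630 mol.
Ni²⁺ + 2 e⁻ → Ni, so n(Ni) = n(e⁻)/2 = 0.1315 mol.
m = n·M = 0.1315 × 58.69 = 7.72 g.

7.72 g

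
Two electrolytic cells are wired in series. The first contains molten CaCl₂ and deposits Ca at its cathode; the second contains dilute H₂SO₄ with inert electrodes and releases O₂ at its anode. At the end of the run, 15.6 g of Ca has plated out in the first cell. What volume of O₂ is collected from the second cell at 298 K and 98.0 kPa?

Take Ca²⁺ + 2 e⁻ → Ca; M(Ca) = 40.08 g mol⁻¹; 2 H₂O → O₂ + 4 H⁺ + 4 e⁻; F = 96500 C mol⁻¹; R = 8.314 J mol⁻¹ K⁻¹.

4.92 L

n(Ca) = 15.6 / 40.08 = 0.3892 mol, so n(e⁻) = 2 × 0.3892 = 0.7784 mol.
The cells are in series, so the same 0.7784 mol of electrons passes through the second cell.
2 H₂O → O₂ + 4 H⁺ + 4 e⁻ — 4 mol e⁻ per mol O₂, so n(O₂) = 0.7784/4 = 0.1946 mol.
V = nRT/P = (0.1946 × 8.314 × 298) / (98.0 × 10³) = 0.00492 m³ = 4.92 L.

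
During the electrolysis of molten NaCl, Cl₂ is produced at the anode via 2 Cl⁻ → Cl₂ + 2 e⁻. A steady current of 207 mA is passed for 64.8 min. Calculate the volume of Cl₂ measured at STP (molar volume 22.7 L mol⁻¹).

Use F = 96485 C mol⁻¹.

0.0947 L

Q = I·t = 0.2070 A × 3888.0 s = 804.8 C.
n(e⁻) = Q/F = 804.8 / 96485 = 0.008341 mol.
2 electrons are transferred per Cl₂ molecule, so n(Cl₂) = 0.008341 / 2 = 0.004171 mol.
V = n × V_m = 0.004171 × 22.7 = 0.0947 L.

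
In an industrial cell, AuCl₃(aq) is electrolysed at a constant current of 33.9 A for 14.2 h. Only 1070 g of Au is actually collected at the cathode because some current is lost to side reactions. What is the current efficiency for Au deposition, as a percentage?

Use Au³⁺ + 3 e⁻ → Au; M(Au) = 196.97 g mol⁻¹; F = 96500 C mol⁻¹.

90.7 %

Q = I·t = 33.90 × 51120 = 1733000 C; n(e⁻) = 1733000/96500 = 17.96 mol.
Theoretical n(Au) = n(e⁻)/3 = 5.986 mol, i.e. m_theo = 5.986 × 196.97 = 1179 g.
Efficiency = m_actual / m_theo = 1070 / 1179 = 90.7 %.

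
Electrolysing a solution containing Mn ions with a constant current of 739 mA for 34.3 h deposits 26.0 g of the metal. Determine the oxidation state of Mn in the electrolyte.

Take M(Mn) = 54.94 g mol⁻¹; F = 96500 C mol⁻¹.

+2

Q = I·t = 0.7390 A × 123480 s = 91250 C, so n(e⁻) = 91250/96500 = 0.9456 mol.
n(Mn) deposited = 26.0 / 54.94 = 0.4732 mol.
Electrons per atom = n(e⁻)/n(Mn) = 0.9456 / 0.4732 = 2.00 ≈ 2, so the ion is Mn²⁺.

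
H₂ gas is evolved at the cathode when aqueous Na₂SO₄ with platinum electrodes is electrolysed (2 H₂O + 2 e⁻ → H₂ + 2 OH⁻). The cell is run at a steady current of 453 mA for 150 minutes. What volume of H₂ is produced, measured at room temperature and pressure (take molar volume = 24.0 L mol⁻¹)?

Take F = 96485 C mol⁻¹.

0.507 L

Q = I·t = 0.4530 A × 9000.0 s = 4077 C.
n(e⁻) = Q/F = 4077 / 96485 = 0.04226 mol.
2 electrons are transferred per H₂ molecule, so n(H₂) = 0.04226 / 2 = 0.02113 mol.
V = n × V_m = 0.02113 × 24.0 = 0.507 L.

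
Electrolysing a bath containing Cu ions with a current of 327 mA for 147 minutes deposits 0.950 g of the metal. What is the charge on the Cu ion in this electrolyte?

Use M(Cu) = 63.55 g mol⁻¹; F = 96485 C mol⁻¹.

Q = I·t = 0.3270 A × 8820.0 s = 2884 C, so n(e⁻) = 2884/96485 = 0.02989 mol.
n(Cu) deposited = 0.950 / 63.55 = 0.01495 mol.
Electrons per atom = n(e⁻)/n(Cu) = 0.02989 / 0.01495 = 2.00 ≈ 2, so the ion is Cu²⁺.

+2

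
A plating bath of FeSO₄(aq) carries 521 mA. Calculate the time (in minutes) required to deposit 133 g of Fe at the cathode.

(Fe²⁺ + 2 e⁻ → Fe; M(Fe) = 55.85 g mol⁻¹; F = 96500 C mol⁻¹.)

14700 min

n(Fe) = m/M = 133 / 55.85 = 2.381 mol.
Each Fe atom requires 2 electrons, so n(e⁻) = 2 × 2.381 = 4.763 mol.
Q = n(e⁻)·F = 4.763 × 96500 = 459600 C.
t = Q/I = 459600 / 0.5210 A = 882200 s = 14700 min.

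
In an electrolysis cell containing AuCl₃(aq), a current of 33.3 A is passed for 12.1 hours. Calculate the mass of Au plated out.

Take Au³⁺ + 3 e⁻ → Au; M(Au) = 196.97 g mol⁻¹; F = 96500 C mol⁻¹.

987 g

Q = I·t = 33.30 A × 43560 s = 1451000 C.
n(e⁻) = Q/F = 1451000 / 96500 = 15.03 mol.
Au³⁺ + 3 e⁻ → Au, so n(Au) = n(e⁻)/3 = 5.011 mol.
m = n·M = 5.011 × 196.97 = 987 g.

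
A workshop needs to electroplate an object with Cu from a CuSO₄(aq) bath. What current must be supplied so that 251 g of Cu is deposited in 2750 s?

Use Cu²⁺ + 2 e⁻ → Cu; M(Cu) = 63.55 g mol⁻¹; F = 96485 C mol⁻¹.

n(Cu) = 251 / 63.55 = 3.950 mol.
n(e⁻) = 2 × 3.950 = 7.899 mol.
Q = n(e⁻)·F = 7.899 × 96485 = 762200 C.
I = Q/t = 762200 / 2750.0 s = 277 A.

277 A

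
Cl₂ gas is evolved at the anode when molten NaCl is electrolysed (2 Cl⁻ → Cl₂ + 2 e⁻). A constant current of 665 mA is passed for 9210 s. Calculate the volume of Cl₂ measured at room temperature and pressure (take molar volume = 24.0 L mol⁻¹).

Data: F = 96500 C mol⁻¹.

Q = I·t = 0.6650 A × 9210.0 s = 6125 C.
n(e⁻) = Q/F = 6125 / 96500 = 0.06347 mol.
2 electrons are transferred per Cl₂ molecule, so n(Cl₂) = 0.06347 / 2 = 0.03173 mol.
V = n × V_m = 0.03173 × 24.0 = 0.762 L.

0.762 L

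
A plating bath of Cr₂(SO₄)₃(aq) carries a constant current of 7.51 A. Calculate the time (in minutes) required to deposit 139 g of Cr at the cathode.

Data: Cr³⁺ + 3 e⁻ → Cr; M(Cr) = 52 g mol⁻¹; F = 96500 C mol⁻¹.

n(Cr) = m/M = 139 / 52 = 2.673 mol.
Each Cr atom requires 3 electrons, so n(e⁻) = 3 × 2.673 = 8.019 mol.
Q = n(e⁻)·F = 8.019 × 96500 = 773900 C.
t = Q/I = 773900 / 7.510 A = 103000 s = 1720 min.

1720 min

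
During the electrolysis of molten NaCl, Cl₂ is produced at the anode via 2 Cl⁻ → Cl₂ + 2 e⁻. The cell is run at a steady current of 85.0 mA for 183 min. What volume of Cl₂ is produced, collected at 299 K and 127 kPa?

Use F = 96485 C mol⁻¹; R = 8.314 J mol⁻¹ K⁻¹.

Q = I·t = 0.08500 A × 10980 s = 933.3 C.
n(e⁻) = Q/F = 933.3 / 96485 = 0.009673 mol.
2 electrons are transferred per Cl₂ molecule, so n(Cl₂) = 0.009673 / 2 = 0.004837 mol.
V = nRT/P = (0.004837 × 8.314 × 299) / (127 × 10³ Pa) = 9.47 × 10⁻⁵ m³ = 0.0947 L.

0.0947 L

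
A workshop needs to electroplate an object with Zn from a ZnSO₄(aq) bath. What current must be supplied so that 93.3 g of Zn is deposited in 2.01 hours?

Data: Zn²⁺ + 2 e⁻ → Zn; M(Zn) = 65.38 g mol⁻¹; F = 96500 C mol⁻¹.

38.1 A

n(Zn) = 93.3 / 65.38 = 1.427 mol.
n(e⁻) = 2 × 1.427 = 2.854 mol.
Q = n(e⁻)·F = 2.854 × 96500 = 275400 C.
I = Q/t = 275400 / 7236.0 s = 38.1 A.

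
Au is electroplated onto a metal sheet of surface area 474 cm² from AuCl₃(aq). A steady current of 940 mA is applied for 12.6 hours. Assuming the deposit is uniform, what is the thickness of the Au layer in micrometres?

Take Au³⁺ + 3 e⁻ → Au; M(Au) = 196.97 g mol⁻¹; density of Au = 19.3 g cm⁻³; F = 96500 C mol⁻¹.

31.7 μm

Q = I·t = 0.9400 × 45360 = 42640 C; n(e⁻) = 0.4418 mol.
n(Au) = n(e⁻)/3 = 0.1473 mol, so m = 0.1473 × 196.97 = 29.01 g.
Volume = m/ρ = 29.01 / 19.3 = 1.503 cm³.
Thickness = V/A = 1.503 / 474 = 0.00317 cm = 31.7 μm.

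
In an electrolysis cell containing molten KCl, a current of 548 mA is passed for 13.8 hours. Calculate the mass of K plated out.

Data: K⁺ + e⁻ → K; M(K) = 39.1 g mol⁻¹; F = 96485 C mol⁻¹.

Q = I·t = 0.5480 A × 49680 s = 27220 C.
n(e⁻) = Q/F = 27220 / 96485 = 0.2822 mol.
K⁺ + e⁻ → K, so n(K) = n(e⁻)/1 = 0.2822 mol.
m = n·M = 0.2822 × 39.1 = 11.0 g.

11.0 g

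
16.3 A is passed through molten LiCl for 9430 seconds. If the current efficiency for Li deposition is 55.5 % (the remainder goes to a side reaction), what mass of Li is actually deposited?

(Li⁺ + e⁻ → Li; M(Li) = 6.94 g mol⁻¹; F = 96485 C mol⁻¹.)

Q = I·t = 16.30 × 9430.0 = 153700 C.
n(e⁻) = 153700/96485 = 1.593 mol; theoretically n(Li) = 1.593/1 = 1.593 mol, m_theo = 11.06 g.
At 55.5 % efficiency, m_actual = 0.555 × 11.06 = 6.14 g.

6.14 g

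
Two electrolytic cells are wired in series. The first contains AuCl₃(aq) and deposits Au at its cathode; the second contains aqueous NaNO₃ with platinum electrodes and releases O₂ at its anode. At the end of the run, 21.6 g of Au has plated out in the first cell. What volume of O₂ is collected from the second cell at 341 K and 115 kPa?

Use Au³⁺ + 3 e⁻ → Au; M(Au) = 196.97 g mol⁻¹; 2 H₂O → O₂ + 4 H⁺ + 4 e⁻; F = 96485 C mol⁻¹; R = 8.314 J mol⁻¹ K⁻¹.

n(Au) = 21.6 / 196.97 = 0.1097 mol, so n(e⁻) = 3 × 0.1097 = 0.3290 mol.
The cells are in series, so the same 0.3290 mol of electrons passes through the second cell.
2 H₂O → O₂ + 4 H⁺ + 4 e⁻ — 4 mol e⁻ per mol O₂, so n(O₂) = 0.3290/4 = 0.08225 mol.
V = nRT/P = (0.08225 × 8.314 × 341) / (115 × 10³) = 0.00203 m³ = 2.03 L.

2.03 L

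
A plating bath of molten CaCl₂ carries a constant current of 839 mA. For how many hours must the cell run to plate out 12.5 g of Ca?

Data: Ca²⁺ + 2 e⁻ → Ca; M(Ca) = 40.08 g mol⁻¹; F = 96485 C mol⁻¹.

n(Ca) = m/M = 12.5 / 40.08 = 0.3119 mol.
Each Ca atom requires 2 electrons, so n(e⁻) = 2 × 0.3119 = 0.6238 mol.
Q = n(e⁻)·F = 0.6238 × 96485 = 60180 C.
t = Q/I = 60180 / 0.8390 A = 71730 s = 19.9 h.

19.9 h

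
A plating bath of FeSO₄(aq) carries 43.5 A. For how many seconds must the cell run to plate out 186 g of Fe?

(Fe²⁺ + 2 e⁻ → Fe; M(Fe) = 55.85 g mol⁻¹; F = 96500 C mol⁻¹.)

14800 s

n(Fe) = m/M = 186 / 55.85 = 3.330 mol.
Each Fe atom requires 2 electrons, so n(e⁻) = 2 × 3.330 = 6.661 mol.
Q = n(e⁻)·F = 6.661 × 96500 = 642800 C.
t = Q/I = 642800 / 43.50 A = 14780 s.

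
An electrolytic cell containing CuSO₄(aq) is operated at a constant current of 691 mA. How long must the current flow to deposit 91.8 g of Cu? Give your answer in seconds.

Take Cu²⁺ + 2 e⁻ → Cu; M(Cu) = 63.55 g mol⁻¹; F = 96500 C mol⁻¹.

n(Cu) = m/M = 91.8 / 63.55 = 1.445 mol.
Each Cu atom requires 2 electrons, so n(e⁻) = 2 × 1.445 = 2.889 mol.
Q = n(e⁻)·F = 2.889 × 96500 = 278800 C.
t = Q/I = 278800 / 0.6910 A = 403500 s.

4.03 × 10⁵ s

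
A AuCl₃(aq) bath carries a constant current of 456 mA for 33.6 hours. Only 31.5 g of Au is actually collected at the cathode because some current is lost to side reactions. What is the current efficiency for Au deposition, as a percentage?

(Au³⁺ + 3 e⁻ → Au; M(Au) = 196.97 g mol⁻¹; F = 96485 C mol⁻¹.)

Q = I·t = 0.4560 × 120960 = 55160 C; n(e⁻) = 55160/96485 = 0.5717 mol.
Theoretical n(Au) = n(e⁻)/3 = 0.1906 mol, i.e. m_theo = 0.1906 × 196.97 = 37.53 g.
Efficiency = m_actual / m_theo = 31.5 / 37.53 = 83.9 %.

83.9 %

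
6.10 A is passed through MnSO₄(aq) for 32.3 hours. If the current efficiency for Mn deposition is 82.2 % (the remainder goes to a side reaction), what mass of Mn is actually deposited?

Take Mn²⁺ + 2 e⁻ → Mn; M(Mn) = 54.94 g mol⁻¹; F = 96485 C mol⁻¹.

166 g

Q = I·t = 6.100 × 116280 = 709300 C.
n(e⁻) = 709300/96485 = 7.351 mol; theoretically n(Mn) = 7.351/2 = 3.676 mol, m_theo = 201.9 g.
At 82.2 % efficiency, m_actual = 0.822 × 201.9 = 166 g.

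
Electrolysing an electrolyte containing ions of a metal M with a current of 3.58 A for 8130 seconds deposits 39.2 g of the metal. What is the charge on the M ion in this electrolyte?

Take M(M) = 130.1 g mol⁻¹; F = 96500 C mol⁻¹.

Q = I·t = 3.580 A × 8130.0 s = 29110 C, so n(e⁻) = 29110/96500 = 0.3016 mol.
n(M) deposited = 39.2 / 130.1 = 0.3013 mol.
Electrons per atom = n(e⁻)/n(M) = 0.3016 / 0.3013 = 1.00 ≈ 1, so the ion is M⁺.

+1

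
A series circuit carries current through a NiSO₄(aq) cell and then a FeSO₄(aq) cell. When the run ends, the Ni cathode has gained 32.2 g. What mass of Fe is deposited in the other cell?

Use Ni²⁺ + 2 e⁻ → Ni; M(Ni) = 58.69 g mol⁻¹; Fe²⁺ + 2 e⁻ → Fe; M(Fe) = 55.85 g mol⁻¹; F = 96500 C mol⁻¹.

30.6 g

n(Ni) = 32.2 / 58.69 = 0.5486 mol.
Since Ni²⁺ + 2 e⁻ → Ni, n(e⁻) passed = 2 × 0.5486 = 1.097 mol.
Cells in series carry the same charge, so the same 1.097 mol of electrons passes through cell 2.
Fe²⁺ + 2 e⁻ → Fe, so n(Fe) = 1.097 / 2 = 0.5486 mol.
m(Fe) = 0.5486 × 55.85 = 30.6 g.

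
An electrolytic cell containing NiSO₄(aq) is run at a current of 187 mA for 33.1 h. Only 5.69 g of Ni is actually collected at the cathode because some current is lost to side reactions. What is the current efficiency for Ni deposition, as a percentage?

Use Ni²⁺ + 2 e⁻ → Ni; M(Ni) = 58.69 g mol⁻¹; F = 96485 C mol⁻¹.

84.0 %

Q = I·t = 0.1870 × 119160 = 22280 C; n(e⁻) = 22280/96485 = 0.2309 mol.
Theoretical n(Ni) = n(e⁻)/2 = 0.1155 mol, i.e. m_theo = 0.1155 × 58.69 = 6.777 g.
Efficiency = m_actual / m_theo = 5.69 / 6.777 = 84.0 %.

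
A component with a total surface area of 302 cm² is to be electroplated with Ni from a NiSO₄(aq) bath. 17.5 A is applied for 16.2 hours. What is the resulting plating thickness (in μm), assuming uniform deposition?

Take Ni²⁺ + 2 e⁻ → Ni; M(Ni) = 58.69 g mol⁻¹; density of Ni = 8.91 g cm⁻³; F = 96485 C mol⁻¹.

Q = I·t = 17.50 × 58320 = 1021000 C; n(e⁻) = 10.58 mol.
n(Ni) = n(e⁻)/2 = 5.289 mol, so m = 5.289 × 58.69 = 310.4 g.
Volume = m/ρ = 310.4 / 8.91 = 34.84 cm³.
Thickness = V/A = 34.84 / 302 = 0.115 cm = 1150 μm.

1150 μm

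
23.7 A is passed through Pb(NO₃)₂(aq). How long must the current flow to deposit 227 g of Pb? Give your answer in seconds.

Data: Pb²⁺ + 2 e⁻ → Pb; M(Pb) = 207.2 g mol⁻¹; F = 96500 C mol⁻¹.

8920 s

n(Pb) = m/M = 227 / 207.2 = 1.096 mol.
Each Pb atom requires 2 electrons, so n(e⁻) = 2 × 1.096 = 2.191 mol.
Q = n(e⁻)·F = 2.191 × 96500 = 211400 C.
t = Q/I = 211400 / 23.70 A = 8922 s.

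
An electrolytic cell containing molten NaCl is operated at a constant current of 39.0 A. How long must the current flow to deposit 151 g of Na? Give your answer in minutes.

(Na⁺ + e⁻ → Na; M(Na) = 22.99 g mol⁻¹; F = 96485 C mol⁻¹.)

271 min

n(Na) = m/M = 151 / 22.99 = 6.568 mol.
Each Na atom requires 1 electron, so n(e⁻) = 1 × 6.568 = 6.568 mol.
Q = n(e⁻)·F = 6.568 × 96485 = 633700 C.
t = Q/I = 633700 / 39.00 A = 16250 s = 271 min.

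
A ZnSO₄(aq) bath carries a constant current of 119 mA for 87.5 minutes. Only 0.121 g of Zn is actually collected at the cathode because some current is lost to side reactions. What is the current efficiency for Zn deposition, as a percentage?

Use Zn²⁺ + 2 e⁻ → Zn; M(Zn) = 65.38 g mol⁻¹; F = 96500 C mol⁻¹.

57.2 %

Q = I·t = 0.1190 × 5250.0 = 624.8 C; n(e⁻) = 624.8/96500 = 0.006474 mol.
Theoretical n(Zn) = n(e⁻)/2 = 0.003237 mol, i.e. m_theo = 0.003237 × 65.38 = 0.2116 g.
Efficiency = m_actual / m_theo = 0.121 / 0.2116 = 57.2 %.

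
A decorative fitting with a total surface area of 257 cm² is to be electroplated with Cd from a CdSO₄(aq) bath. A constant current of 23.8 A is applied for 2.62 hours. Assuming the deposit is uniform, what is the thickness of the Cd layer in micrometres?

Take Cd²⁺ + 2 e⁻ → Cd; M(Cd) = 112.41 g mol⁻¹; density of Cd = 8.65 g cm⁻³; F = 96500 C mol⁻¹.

588 μm

Q = I·t = 23.80 × 9432.0 = 224500 C; n(e⁻) = 2.326 mol.
n(Cd) = n(e⁻)/2 = 1.163 mol, so m = 1.163 × 112.41 = 130.7 g.
Volume = m/ρ = 130.7 / 8.65 = 15.12 cm³.
Thickness = V/A = 15.12 / 257 = 0.0588 cm = 588 μm.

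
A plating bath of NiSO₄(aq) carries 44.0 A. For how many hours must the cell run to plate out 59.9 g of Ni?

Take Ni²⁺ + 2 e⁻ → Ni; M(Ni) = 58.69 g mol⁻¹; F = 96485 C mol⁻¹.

1.24 h

n(Ni) = m/M = 59.9 / 58.69 = 1.021 mol.
Each Ni atom requires 2 electrons, so n(e⁻) = 2 × 1.021 = 2.041 mol.
Q = n(e⁻)·F = 2.041 × 96485 = 196900 C.
t = Q/I = 196900 / 44.00 A = 4476 s = 1.24 h.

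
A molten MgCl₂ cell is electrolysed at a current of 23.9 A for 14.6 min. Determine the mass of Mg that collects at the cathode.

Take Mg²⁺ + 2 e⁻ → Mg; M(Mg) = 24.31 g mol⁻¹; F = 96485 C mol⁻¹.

Q = I·t = 23.90 A × 876.00 s = 20940 C.
n(e⁻) = Q/F = 20940 / 96485 = 0.2170 mol.
Mg²⁺ + 2 e⁻ → Mg, so n(Mg) = n(e⁻)/2 = 0.1085 mol.
m = n·M = 0.1085 × 24.31 = 2.64 g.

2.64 g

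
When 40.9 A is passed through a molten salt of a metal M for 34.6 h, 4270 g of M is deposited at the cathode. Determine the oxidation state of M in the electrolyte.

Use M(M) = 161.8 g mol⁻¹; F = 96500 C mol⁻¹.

+2

Q = I·t = 40.90 A × 124560 s = 5095000 C, so n(e⁻) = 5095000/96500 = 52.79 mol.
n(M) deposited = 4270 / 161.8 = 26.39 mol.
Electrons per atom = n(e⁻)/n(M) = 52.79 / 26.39 = 2.00 ≈ 2, so the ion is M²⁺.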